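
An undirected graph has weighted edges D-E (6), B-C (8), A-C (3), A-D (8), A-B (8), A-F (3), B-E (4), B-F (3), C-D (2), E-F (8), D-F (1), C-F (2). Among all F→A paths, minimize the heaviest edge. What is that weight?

3

A few of the F→A routes:
F→D→E→B→A: max(1, 6, 4, 8) = 8
F→B→E→D→C→A: max(3, 4, 6, 2, 3) = 6
F→A: max(3) = 3
F→D→E→B→C→A: max(1, 6, 4, 8, 3) = 8
F→D→C→A: max(1, 2, 3) = 3
F→C→A: max(2, 3) = 3
Smallest bottleneck: 3.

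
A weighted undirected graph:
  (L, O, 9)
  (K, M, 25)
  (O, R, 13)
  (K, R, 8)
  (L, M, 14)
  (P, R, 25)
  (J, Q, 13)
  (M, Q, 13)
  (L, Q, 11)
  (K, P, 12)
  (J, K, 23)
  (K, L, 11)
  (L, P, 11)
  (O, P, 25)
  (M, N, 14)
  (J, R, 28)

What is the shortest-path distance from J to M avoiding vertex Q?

Comparing a few candidate routes:
J→K→L→M: 23 + 11 + 14 = 48
J→R→K→L→M: 28 + 8 + 11 + 14 = 61
J→K→M: 23 + 25 = 48
J→K→P→L→M: 23 + 12 + 11 + 14 = 60
Shortest: 48.

48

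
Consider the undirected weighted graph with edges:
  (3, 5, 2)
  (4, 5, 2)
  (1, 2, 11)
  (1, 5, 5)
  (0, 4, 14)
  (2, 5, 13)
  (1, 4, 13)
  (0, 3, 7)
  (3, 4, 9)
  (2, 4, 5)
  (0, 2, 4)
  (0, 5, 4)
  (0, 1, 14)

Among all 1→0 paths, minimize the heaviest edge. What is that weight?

Checking several routes:
1-5-3-0: max(5, 2, 7) = 7
1-5-0: max(5, 4) = 5
1-5-4-2-0: max(5, 2, 5, 4) = 5
Best route has worst link 5.

5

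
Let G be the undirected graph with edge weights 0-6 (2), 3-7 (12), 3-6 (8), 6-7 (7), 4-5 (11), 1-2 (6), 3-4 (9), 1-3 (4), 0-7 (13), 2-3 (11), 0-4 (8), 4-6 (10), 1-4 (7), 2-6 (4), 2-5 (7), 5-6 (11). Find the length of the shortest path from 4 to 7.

17

Some routes from 4 to 7:
4→1→3→7: 7 + 4 + 12 = 23
4→0→6→7: 8 + 2 + 7 = 17
4→1→2→6→7: 7 + 6 + 4 + 7 = 24
4→0→7: 8 + 13 = 21
4→3→7: 9 + 12 = 21
4→6→7: 10 + 7 = 17
Shortest: 17.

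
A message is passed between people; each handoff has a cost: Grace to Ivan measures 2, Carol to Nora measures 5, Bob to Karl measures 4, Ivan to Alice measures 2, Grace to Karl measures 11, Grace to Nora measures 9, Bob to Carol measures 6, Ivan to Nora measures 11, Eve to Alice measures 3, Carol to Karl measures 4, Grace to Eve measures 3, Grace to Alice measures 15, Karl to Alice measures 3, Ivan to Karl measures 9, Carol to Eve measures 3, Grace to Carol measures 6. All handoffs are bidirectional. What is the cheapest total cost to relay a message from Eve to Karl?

6

Checking several routes:
Eve - Carol - Bob - Karl: 3 + 6 + 4 = 13
Eve - Grace - Ivan - Alice - Karl: 3 + 2 + 2 + 3 = 10
Eve - Alice - Ivan - Karl: 3 + 2 + 9 = 14
Eve - Alice - Karl: 3 + 3 = 6
Eve - Grace - Carol - Karl: 3 + 6 + 4 = 13
Eve - Carol - Karl: 3 + 4 = 7
Best route has total 6.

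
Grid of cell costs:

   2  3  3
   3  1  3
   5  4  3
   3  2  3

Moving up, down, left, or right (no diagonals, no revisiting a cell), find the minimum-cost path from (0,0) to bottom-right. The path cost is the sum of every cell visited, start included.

15

One optimal route is [0,0] [0,1] [1,1] [1,2] [2,2] [3,2].
Its cost is 2 + 3 + 1 + 3 + 3 + 3 = 15.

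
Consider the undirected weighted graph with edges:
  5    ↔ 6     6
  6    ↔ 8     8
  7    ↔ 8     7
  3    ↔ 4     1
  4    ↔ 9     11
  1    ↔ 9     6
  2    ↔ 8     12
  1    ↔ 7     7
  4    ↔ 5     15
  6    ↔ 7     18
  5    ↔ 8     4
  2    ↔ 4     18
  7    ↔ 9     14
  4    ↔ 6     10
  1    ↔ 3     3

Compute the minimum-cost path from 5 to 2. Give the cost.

16

Checking several routes:
5→8→2: 4 + 12 = 16
5→6→8→2: 6 + 8 + 12 = 26
5→4→2: 15 + 18 = 33
5→6→4→2: 6 + 10 + 18 = 34
Best route has total 16.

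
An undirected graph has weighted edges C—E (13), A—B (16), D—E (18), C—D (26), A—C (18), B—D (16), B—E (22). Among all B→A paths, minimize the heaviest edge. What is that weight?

16

Candidate routes:
B→E→C→A: max(22, 13, 18) = 22
B→D→E→C→A: max(16, 18, 13, 18) = 18
B→E→D→C→A: max(22, 18, 26, 18) = 26
B→A: max(16) = 16
B→D→C→A: max(16, 26, 18) = 26
The minimum achievable maximum is 16.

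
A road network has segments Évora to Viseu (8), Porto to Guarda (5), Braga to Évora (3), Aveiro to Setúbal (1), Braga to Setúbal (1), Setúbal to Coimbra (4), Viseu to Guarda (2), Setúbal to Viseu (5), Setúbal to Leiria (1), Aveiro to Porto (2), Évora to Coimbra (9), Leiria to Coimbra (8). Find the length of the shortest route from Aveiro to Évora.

A few of the Aveiro→Évora routes:
Aveiro → Setúbal → Viseu → Évora: 1 + 5 + 8 = 14
Aveiro → Setúbal → Coimbra → Évora: 1 + 4 + 9 = 14
Aveiro → Porto → Guarda → Viseu → Évora: 2 + 5 + 2 + 8 = 17
Aveiro → Setúbal → Braga → Évora: 1 + 1 + 3 = 5
The minimum is 5 mi.

5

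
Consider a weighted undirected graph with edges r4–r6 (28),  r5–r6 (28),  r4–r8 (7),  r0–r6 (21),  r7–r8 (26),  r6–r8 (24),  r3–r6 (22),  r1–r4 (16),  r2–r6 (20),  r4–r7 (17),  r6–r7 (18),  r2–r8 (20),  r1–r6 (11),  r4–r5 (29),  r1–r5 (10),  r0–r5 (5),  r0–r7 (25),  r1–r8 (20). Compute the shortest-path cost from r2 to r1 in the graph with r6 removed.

40

Some routes from r2 to r1 avoiding r6:
r2 -> r8 -> r7 -> r4 -> r1: 20 + 26 + 17 + 16 = 79
r2 -> r8 -> r4 -> r5 -> r1: 20 + 7 + 29 + 10 = 66
r2 -> r8 -> r4 -> r7 -> r0 -> r5 -> r1: 20 + 7 + 17 + 25 + 5 + 10 = 84
r2 -> r8 -> r4 -> r1: 20 + 7 + 16 = 43
r2 -> r8 -> r1: 20 + 20 = 40
The minimum is 40.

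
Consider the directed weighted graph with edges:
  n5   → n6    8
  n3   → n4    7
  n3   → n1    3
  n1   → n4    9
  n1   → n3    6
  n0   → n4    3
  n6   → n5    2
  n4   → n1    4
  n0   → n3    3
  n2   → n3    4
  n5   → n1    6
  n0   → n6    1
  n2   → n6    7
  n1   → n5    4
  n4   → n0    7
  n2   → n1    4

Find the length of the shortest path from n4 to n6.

Candidate routes:
n4→n0→n3→n1→n5→n6: 7 + 3 + 3 + 4 + 8 = 25
n4→n0→n6: 7 + 1 = 8
n4→n1→n5→n6: 4 + 4 + 8 = 16
Best route has total 8.

8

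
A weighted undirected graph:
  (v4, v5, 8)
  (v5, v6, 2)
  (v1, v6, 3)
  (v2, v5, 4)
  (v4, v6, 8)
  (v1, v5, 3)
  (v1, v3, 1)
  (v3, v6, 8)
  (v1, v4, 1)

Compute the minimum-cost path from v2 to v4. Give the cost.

A few of the v2→v4 routes:
v2 -> v5 -> v4: 4 + 8 = 12
v2 -> v5 -> v1 -> v4: 4 + 3 + 1 = 8
v2 -> v5 -> v6 -> v3 -> v1 -> v4: 4 + 2 + 8 + 1 + 1 = 16
v2 -> v5 -> v6 -> v4: 4 + 2 + 8 = 14
v2 -> v5 -> v1 -> v6 -> v4: 4 + 3 + 3 + 8 = 18
v2 -> v5 -> v6 -> v1 -> v4: 4 + 2 + 3 + 1 = 10
Best route has total 8.

8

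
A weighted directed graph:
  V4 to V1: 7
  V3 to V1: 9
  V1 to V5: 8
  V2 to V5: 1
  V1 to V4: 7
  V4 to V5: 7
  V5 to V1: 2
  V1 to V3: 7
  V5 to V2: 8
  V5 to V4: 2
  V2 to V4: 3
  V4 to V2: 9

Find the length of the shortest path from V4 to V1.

7

Paths from V4 to V1:
V4→V5→V1: 7 + 2 = 9
V4→V2→V5→V1: 9 + 1 + 2 = 12
V4→V1: 7
Shortest: 7.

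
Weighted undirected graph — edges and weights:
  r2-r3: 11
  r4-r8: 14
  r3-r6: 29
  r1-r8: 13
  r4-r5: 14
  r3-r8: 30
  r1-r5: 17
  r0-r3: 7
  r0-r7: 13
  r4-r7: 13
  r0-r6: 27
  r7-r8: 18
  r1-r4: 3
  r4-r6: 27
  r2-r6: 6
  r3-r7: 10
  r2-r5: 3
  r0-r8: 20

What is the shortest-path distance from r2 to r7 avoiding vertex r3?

Some routes from r2 to r7 avoiding r3:
r2-r5-r4-r7: 3 + 14 + 13 = 30
r2-r6-r0-r7: 6 + 27 + 13 = 46
r2-r6-r4-r7: 6 + 27 + 13 = 46
r2-r5-r1-r4-r7: 3 + 17 + 3 + 13 = 36
r2-r5-r1-r8-r7: 3 + 17 + 13 + 18 = 51
r2-r5-r4-r8-r7: 3 + 14 + 14 + 18 = 49
The minimum is 30.

30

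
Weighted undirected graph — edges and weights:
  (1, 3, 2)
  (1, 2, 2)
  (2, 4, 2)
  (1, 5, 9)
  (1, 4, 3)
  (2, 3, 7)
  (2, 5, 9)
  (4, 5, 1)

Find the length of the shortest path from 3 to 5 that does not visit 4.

11

Paths from 3 to 5 avoiding 4:
3 - 1 - 2 - 5: 2 + 2 + 9 = 13
3 - 2 - 1 - 5: 7 + 2 + 9 = 18
3 - 2 - 5: 7 + 9 = 16
3 - 1 - 5: 2 + 9 = 11
The minimum is 11.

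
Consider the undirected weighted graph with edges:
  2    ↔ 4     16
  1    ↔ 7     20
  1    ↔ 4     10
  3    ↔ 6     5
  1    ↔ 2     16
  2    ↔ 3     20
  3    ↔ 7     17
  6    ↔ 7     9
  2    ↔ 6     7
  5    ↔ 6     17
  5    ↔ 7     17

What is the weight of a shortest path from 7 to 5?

Some routes from 7 to 5:
7→5: 17
7→3→6→5: 17 + 5 + 17 = 39
7→6→5: 9 + 17 = 26
7→1→2→6→5: 20 + 16 + 7 + 17 = 60
7→3→2→6→5: 17 + 20 + 7 + 17 = 61
Shortest: 17.

17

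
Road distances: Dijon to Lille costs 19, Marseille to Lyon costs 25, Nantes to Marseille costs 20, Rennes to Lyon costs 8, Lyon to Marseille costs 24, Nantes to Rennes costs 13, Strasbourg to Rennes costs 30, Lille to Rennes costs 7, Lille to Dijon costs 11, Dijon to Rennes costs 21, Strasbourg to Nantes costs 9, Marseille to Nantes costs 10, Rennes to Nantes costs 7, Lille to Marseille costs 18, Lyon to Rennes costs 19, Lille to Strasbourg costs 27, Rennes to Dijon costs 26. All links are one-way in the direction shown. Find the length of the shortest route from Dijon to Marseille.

37

Some routes from Dijon to Marseille:
Dijon → Rennes → Nantes → Marseille: 21 + 7 + 20 = 48
Dijon → Lille → Rennes → Nantes → Marseille: 19 + 7 + 7 + 20 = 53
Dijon → Lille → Marseille: 19 + 18 = 37
Dijon → Rennes → Lyon → Marseille: 21 + 8 + 24 = 53
Shortest: 37.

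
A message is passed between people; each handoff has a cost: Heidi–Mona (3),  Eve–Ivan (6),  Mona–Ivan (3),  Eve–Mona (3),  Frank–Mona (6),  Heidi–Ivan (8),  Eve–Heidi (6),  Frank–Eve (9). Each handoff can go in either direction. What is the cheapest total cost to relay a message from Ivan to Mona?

A few of the Ivan→Mona routes:
Ivan -> Eve -> Mona: 6 + 3 = 9
Ivan -> Heidi -> Mona: 8 + 3 = 11
Ivan -> Mona: 3
Ivan -> Eve -> Heidi -> Mona: 6 + 6 + 3 = 15
Shortest: 3.

3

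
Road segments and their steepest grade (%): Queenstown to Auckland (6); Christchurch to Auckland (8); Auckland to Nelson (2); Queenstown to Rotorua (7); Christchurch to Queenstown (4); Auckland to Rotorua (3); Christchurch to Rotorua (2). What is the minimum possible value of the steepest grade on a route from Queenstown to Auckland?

Routes from Queenstown to Auckland:
Queenstown → Rotorua → Christchurch → Auckland: max(7, 2, 8) = 8
Queenstown → Christchurch → Rotorua → Auckland: max(4, 2, 3) = 4
Queenstown → Auckland: max(6) = 6
Queenstown → Rotorua → Auckland: max(7, 3) = 7
Queenstown → Christchurch → Auckland: max(4, 8) = 8
Best route has worst link 4%.

4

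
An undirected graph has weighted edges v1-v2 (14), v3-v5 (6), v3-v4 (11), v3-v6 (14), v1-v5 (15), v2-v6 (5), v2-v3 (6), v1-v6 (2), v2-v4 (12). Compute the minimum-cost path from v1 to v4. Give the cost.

19

Comparing a few candidate routes:
v1 -> v6 -> v2 -> v3 -> v4: 2 + 5 + 6 + 11 = 24
v1 -> v2 -> v3 -> v4: 14 + 6 + 11 = 31
v1 -> v6 -> v3 -> v4: 2 + 14 + 11 = 27
v1 -> v6 -> v2 -> v4: 2 + 5 + 12 = 19
v1 -> v2 -> v4: 14 + 12 = 26
Shortest: 19.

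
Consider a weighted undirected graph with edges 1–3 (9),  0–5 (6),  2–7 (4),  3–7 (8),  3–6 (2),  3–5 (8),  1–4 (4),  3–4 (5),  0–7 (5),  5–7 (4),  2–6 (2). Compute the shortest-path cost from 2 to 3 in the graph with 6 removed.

Candidate routes:
2→7→0→5→3: 4 + 5 + 6 + 8 = 23
2→7→3: 4 + 8 = 12
2→7→5→3: 4 + 4 + 8 = 16
The minimum is 12.

12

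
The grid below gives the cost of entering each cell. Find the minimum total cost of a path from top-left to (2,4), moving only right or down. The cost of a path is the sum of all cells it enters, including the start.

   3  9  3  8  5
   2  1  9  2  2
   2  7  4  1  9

27

Best path: [0,0] → [1,0] → [1,1] → [1,2] → [1,3] → [2,3] → [2,4]
Cost: 3 + 2 + 1 + 9 + 2 + 1 + 9 = 27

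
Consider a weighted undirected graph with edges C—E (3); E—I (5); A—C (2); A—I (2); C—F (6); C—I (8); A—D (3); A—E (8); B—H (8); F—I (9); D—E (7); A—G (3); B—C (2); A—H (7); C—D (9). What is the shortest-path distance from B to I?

6

Some routes from B to I:
B -> C -> E -> I: 2 + 3 + 5 = 10
B -> C -> I: 2 + 8 = 10
B -> C -> E -> D -> A -> I: 2 + 3 + 7 + 3 + 2 = 17
B -> C -> A -> I: 2 + 2 + 2 = 6
B -> C -> E -> A -> I: 2 + 3 + 8 + 2 = 15
B -> C -> D -> A -> I: 2 + 9 + 3 + 2 = 16
The minimum is 6.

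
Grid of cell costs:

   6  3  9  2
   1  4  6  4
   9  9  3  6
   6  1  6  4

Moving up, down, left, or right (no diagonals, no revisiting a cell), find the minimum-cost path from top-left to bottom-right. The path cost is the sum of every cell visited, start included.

30

Best path: r0c0 → r1c0 → r1c1 → r1c2 → r2c2 → r2c3 → r3c3
Cost: 6 + 1 + 4 + 6 + 3 + 6 + 4 = 30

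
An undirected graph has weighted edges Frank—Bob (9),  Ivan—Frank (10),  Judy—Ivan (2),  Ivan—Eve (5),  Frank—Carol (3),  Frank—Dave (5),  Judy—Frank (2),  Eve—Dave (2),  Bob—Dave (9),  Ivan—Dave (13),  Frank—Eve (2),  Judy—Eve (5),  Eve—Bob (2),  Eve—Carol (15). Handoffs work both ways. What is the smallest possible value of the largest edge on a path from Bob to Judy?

2

Comparing a few candidate routes:
Bob -> Eve -> Judy: max(2, 5) = 5
Bob -> Eve -> Frank -> Judy: max(2, 2, 2) = 2
Bob -> Eve -> Dave -> Frank -> Judy: max(2, 2, 5, 2) = 5
Bob -> Eve -> Ivan -> Judy: max(2, 5, 2) = 5
The minimum achievable maximum is 2.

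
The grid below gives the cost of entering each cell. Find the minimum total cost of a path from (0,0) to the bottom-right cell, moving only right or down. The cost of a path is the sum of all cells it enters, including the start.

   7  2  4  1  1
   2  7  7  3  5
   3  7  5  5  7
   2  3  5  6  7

34

Best path: r0c0→r0c1→r0c2→r0c3→r0c4→r1c4→r2c4→r3c4
Cost: 7 + 2 + 4 + 1 + 1 + 5 + 7 + 7 = 34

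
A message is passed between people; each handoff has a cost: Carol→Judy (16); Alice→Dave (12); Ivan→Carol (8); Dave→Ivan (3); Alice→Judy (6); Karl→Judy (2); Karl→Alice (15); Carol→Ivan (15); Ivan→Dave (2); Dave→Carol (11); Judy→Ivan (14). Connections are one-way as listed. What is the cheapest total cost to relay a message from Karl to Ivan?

Checking several routes:
Karl - Alice - Judy - Ivan: 15 + 6 + 14 = 35
Karl - Alice - Dave - Ivan: 15 + 12 + 3 = 30
Karl - Judy - Ivan: 2 + 14 = 16
Best route has total 16.

16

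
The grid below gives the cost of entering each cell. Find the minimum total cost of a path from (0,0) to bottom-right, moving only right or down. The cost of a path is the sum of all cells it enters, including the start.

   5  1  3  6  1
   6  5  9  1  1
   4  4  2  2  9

Best path: (0,0) (0,1) (0,2) (0,3) (0,4) (1,4) (2,4)
Cost: 5 + 1 + 3 + 6 + 1 + 1 + 9 = 26

26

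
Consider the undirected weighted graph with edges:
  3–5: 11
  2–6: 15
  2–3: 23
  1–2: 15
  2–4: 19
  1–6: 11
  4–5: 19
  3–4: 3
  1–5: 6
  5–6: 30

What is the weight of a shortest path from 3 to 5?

11

A few of the 3→5 routes:
3→4→5: 3 + 19 = 22
3→4→2→1→5: 3 + 19 + 15 + 6 = 43
3→5: 11
3→2→1→5: 23 + 15 + 6 = 44
Best route has total 11.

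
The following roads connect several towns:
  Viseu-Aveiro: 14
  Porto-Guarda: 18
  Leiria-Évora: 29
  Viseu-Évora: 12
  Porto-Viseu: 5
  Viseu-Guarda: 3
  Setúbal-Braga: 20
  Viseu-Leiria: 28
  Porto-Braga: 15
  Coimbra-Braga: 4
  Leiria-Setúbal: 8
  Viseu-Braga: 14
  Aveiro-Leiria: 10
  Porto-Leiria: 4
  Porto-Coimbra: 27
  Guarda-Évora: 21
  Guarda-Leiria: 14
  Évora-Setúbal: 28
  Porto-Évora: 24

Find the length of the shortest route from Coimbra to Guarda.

21

Comparing a few candidate routes:
Coimbra→Braga→Porto→Guarda: 4 + 15 + 18 = 37
Coimbra→Porto→Viseu→Guarda: 27 + 5 + 3 = 35
Coimbra→Braga→Viseu→Guarda: 4 + 14 + 3 = 21
Coimbra→Braga→Porto→Leiria→Guarda: 4 + 15 + 4 + 14 = 37
Coimbra→Braga→Porto→Viseu→Guarda: 4 + 15 + 5 + 3 = 27
The minimum is 21.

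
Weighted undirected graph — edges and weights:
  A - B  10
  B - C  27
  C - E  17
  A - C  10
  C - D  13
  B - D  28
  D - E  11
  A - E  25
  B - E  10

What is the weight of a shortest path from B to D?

Checking several routes:
B -> E -> D: 10 + 11 = 21
B -> A -> C -> D: 10 + 10 + 13 = 33
B -> D: 28
The minimum is 21.

21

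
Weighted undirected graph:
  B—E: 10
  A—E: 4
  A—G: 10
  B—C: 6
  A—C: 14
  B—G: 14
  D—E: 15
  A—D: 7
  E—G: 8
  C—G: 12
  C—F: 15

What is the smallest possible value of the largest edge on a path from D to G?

Checking several routes:
D -> A -> C -> B -> E -> G: max(7, 14, 6, 10, 8) = 14
D -> A -> E -> G: max(7, 4, 8) = 8
D -> A -> G: max(7, 10) = 10
D -> A -> E -> B -> C -> G: max(7, 4, 10, 6, 12) = 12
The minimum achievable maximum is 8.

8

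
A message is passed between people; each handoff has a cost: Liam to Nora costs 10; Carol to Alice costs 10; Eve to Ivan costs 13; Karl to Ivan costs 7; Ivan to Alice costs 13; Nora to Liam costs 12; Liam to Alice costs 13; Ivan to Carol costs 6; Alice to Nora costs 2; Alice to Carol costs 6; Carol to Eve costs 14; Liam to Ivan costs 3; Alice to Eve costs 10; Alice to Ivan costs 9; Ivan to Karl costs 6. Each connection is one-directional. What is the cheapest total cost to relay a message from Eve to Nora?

Paths from Eve to Nora:
Eve-Ivan-Alice-Nora: 13 + 13 + 2 = 28
Eve-Ivan-Carol-Alice-Nora: 13 + 6 + 10 + 2 = 31
Best route has total 28.

28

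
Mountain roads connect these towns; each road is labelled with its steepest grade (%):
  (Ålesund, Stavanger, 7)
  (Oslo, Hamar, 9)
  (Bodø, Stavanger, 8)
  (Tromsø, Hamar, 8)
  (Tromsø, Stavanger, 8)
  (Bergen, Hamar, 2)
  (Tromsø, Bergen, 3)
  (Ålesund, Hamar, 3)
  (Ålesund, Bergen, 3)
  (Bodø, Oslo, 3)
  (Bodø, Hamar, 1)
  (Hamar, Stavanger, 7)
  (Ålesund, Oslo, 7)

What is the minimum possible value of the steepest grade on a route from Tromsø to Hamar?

A few of the Tromsø→Hamar routes:
Tromsø → Bergen → Ålesund → Hamar: max(3, 3, 3) = 3
Tromsø → Bergen → Ålesund → Stavanger → Hamar: max(3, 3, 7, 7) = 7
Tromsø → Bergen → Hamar: max(3, 2) = 3
Best route has worst link 3%.

3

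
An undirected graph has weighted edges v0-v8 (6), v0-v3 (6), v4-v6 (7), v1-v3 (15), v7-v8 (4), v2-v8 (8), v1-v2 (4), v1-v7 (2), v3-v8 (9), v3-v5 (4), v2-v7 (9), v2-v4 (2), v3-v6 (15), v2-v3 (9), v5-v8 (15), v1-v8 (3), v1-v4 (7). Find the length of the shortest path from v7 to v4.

8

Some routes from v7 to v4:
v7 → v2 → v4: 9 + 2 = 11
v7 → v8 → v1 → v2 → v4: 4 + 3 + 4 + 2 = 13
v7 → v8 → v1 → v4: 4 + 3 + 7 = 14
v7 → v1 → v4: 2 + 7 = 9
v7 → v1 → v2 → v4: 2 + 4 + 2 = 8
Best route has total 8.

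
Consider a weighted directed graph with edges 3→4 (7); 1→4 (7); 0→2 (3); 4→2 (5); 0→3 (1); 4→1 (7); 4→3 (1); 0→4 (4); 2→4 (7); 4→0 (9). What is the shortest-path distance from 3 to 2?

Paths from 3 to 2:
3 -> 4 -> 0 -> 2: 7 + 9 + 3 = 19
3 -> 4 -> 2: 7 + 5 = 12
Best route has total 12.

12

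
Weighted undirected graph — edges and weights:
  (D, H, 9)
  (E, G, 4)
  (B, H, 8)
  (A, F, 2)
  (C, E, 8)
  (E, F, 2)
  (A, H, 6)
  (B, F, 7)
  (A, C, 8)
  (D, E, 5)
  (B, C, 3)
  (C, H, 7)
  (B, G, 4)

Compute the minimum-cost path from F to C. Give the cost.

Checking several routes:
F→A→C: 2 + 8 = 10
F→B→C: 7 + 3 = 10
F→E→G→B→C: 2 + 4 + 4 + 3 = 13
F→E→C: 2 + 8 = 10
The minimum is 10.

10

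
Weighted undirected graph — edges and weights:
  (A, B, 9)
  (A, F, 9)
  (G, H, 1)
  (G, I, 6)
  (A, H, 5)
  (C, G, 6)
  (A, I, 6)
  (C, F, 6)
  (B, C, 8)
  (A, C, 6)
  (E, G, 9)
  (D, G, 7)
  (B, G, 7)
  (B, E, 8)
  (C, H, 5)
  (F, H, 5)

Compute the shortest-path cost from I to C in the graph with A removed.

12

Routes from I to C avoiding A:
I-G-H-C: 6 + 1 + 5 = 12
I-G-H-F-C: 6 + 1 + 5 + 6 = 18
I-G-C: 6 + 6 = 12
I-G-B-C: 6 + 7 + 8 = 21
I-G-E-B-C: 6 + 9 + 8 + 8 = 31
The minimum is 12.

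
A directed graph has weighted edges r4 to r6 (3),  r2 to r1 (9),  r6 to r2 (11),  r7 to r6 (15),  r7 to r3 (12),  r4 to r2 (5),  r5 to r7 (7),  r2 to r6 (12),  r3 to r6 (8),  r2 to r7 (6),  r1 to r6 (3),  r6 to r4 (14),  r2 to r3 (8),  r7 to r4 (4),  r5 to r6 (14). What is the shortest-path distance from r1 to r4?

Candidate routes:
r1-r6-r4: 3 + 14 = 17
r1-r6-r2-r7-r4: 3 + 11 + 6 + 4 = 24
Best route has total 17.

17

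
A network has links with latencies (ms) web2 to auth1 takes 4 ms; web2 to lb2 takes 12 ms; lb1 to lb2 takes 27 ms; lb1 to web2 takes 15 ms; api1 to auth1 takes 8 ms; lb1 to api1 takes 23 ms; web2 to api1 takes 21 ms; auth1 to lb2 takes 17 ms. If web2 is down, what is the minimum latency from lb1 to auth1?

Paths from lb1 to auth1 avoiding web2:
lb1 → api1 → auth1: 23 + 8 = 31
lb1 → lb2 → auth1: 27 + 17 = 44
The minimum is 31 ms.

31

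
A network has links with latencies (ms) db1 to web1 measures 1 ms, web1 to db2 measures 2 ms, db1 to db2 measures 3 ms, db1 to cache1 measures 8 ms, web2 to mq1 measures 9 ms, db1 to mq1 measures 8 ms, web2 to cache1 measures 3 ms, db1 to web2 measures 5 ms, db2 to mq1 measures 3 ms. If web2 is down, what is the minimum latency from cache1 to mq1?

Paths from cache1 to mq1 avoiding web2:
cache1-db1-web1-db2-mq1: 8 + 1 + 2 + 3 = 14
cache1-db1-db2-mq1: 8 + 3 + 3 = 14
cache1-db1-mq1: 8 + 8 = 16
Best route has total 14 ms.

14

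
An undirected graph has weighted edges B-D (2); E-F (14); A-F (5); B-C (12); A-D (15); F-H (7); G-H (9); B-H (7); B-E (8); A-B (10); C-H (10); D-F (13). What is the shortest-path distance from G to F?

16

Some routes from G to F:
G - H - B - D - A - F: 9 + 7 + 2 + 15 + 5 = 38
G - H - B - E - F: 9 + 7 + 8 + 14 = 38
G - H - F: 9 + 7 = 16
G - H - B - D - F: 9 + 7 + 2 + 13 = 31
G - H - B - A - F: 9 + 7 + 10 + 5 = 31
Best route has total 16.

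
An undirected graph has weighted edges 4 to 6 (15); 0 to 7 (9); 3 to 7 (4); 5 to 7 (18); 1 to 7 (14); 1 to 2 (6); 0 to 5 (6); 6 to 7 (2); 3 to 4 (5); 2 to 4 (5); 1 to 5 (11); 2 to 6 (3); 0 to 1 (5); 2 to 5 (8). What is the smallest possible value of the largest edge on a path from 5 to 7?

Checking several routes:
5 -> 2 -> 1 -> 0 -> 7: max(8, 6, 5, 9) = 9
5 -> 0 -> 1 -> 2 -> 6 -> 7: max(6, 5, 6, 3, 2) = 6
5 -> 2 -> 6 -> 7: max(8, 3, 2) = 8
5 -> 2 -> 4 -> 3 -> 7: max(8, 5, 5, 4) = 8
5 -> 0 -> 7: max(6, 9) = 9
5 -> 0 -> 1 -> 2 -> 4 -> 3 -> 7: max(6, 5, 6, 5, 5, 4) = 6
Smallest bottleneck: 6.

6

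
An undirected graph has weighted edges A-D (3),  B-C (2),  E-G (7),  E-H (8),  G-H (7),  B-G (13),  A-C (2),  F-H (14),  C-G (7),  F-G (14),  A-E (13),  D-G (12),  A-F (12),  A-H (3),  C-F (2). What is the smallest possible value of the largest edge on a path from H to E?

Checking several routes:
H → G → E: max(7, 7) = 7
H → A → F → C → G → E: max(3, 12, 2, 7, 7) = 12
H → A → C → G → E: max(3, 2, 7, 7) = 7
H → A → D → G → E: max(3, 3, 12, 7) = 12
H → E: max(8) = 8
Best route has worst link 7.

7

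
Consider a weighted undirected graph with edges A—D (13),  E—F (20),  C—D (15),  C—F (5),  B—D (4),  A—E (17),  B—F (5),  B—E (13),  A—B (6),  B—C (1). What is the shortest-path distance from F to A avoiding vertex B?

Paths from F to A avoiding B:
F - C - D - A: 5 + 15 + 13 = 33
F - E - A: 20 + 17 = 37
The minimum is 33.

33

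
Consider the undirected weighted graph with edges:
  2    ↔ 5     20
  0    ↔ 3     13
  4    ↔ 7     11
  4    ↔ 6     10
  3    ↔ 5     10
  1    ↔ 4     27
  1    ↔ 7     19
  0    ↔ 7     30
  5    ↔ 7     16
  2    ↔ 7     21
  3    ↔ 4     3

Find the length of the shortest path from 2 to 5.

20

Candidate routes:
2 - 7 - 4 - 3 - 5: 21 + 11 + 3 + 10 = 45
2 - 7 - 0 - 3 - 5: 21 + 30 + 13 + 10 = 74
2 - 7 - 5: 21 + 16 = 37
2 - 5: 20
2 - 7 - 1 - 4 - 3 - 5: 21 + 19 + 27 + 3 + 10 = 80
Best route has total 20.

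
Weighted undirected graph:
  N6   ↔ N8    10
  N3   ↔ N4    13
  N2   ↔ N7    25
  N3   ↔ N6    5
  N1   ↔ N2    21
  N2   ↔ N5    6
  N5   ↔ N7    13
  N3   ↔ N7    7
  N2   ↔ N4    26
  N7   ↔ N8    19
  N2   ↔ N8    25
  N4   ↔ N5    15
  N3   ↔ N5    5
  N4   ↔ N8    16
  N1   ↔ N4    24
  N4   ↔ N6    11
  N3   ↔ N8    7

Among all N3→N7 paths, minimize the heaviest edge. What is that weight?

Comparing a few candidate routes:
N3-N5-N7: max(5, 13) = 13
N3-N8-N4-N5-N7: max(7, 16, 15, 13) = 16
N3-N6-N4-N5-N7: max(5, 11, 15, 13) = 15
N3-N8-N6-N4-N5-N7: max(7, 10, 11, 15, 13) = 15
N3-N4-N5-N7: max(13, 15, 13) = 15
N3-N7: max(7) = 7
Best route has worst link 7.

7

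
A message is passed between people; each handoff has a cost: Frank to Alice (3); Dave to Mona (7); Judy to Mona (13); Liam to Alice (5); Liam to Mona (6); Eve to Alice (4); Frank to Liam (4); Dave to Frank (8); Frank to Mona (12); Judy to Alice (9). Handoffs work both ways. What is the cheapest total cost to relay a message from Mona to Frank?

10

Some routes from Mona to Frank:
Mona→Liam→Frank: 6 + 4 = 10
Mona→Frank: 12
Mona→Liam→Alice→Frank: 6 + 5 + 3 = 14
Best route has total 10.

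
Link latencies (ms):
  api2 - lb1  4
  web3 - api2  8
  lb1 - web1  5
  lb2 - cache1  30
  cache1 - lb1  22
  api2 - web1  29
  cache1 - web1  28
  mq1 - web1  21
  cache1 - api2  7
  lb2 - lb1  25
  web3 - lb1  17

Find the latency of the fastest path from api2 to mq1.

30

Comparing a few candidate routes:
api2 -> web3 -> lb1 -> web1 -> mq1: 8 + 17 + 5 + 21 = 51
api2 -> lb1 -> web1 -> mq1: 4 + 5 + 21 = 30
api2 -> web1 -> mq1: 29 + 21 = 50
The minimum is 30 ms.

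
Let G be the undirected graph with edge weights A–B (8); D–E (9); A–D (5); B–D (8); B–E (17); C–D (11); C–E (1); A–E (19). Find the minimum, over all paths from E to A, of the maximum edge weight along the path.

9

Some routes from E to A:
E→C→D→A: max(1, 11, 5) = 11
E→D→B→A: max(9, 8, 8) = 9
E→D→A: max(9, 5) = 9
Smallest bottleneck: 9.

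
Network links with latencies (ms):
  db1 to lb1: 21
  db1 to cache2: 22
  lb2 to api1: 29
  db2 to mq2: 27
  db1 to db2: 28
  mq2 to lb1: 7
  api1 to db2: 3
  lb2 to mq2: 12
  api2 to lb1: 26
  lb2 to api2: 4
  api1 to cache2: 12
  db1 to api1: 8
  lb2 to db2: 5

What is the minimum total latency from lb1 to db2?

24

Some routes from lb1 to db2:
lb1 → api2 → lb2 → db2: 26 + 4 + 5 = 35
lb1 → mq2 → db2: 7 + 27 = 34
lb1 → db1 → db2: 21 + 28 = 49
lb1 → db1 → api1 → db2: 21 + 8 + 3 = 32
lb1 → mq2 → lb2 → db2: 7 + 12 + 5 = 24
Shortest: 24 ms.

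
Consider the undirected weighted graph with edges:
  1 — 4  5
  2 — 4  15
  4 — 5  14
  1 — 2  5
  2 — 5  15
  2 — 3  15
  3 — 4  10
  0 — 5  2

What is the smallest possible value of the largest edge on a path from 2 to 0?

Candidate routes:
2 → 1 → 4 → 5 → 0: max(5, 5, 14, 2) = 14
2 → 4 → 5 → 0: max(15, 14, 2) = 15
2 → 5 → 0: max(15, 2) = 15
2 → 3 → 4 → 5 → 0: max(15, 10, 14, 2) = 15
Best route has worst link 14.

14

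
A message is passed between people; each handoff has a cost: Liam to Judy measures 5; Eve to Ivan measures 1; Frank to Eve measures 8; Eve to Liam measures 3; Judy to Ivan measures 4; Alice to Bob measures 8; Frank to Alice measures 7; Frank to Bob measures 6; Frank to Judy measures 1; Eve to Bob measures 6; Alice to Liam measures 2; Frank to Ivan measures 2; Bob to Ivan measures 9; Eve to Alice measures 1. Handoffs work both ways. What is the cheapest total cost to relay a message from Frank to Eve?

Comparing a few candidate routes:
Frank → Eve: 8
Frank → Judy → Ivan → Eve: 1 + 4 + 1 = 6
Frank → Ivan → Eve: 2 + 1 = 3
Frank → Alice → Eve: 7 + 1 = 8
The minimum is 3.

3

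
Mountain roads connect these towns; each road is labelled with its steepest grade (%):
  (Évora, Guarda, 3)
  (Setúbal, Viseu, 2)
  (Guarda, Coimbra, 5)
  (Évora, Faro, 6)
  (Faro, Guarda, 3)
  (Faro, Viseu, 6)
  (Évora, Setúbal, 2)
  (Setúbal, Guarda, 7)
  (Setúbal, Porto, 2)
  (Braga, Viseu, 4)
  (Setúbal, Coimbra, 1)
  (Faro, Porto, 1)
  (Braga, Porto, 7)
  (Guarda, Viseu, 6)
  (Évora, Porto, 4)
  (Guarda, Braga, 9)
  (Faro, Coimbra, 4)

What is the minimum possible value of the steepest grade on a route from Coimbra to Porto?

Checking several routes:
Coimbra -> Faro -> Guarda -> Évora -> Setúbal -> Porto: max(4, 3, 3, 2, 2) = 4
Coimbra -> Faro -> Guarda -> Évora -> Porto: max(4, 3, 3, 4) = 4
Coimbra -> Setúbal -> Évora -> Guarda -> Faro -> Porto: max(1, 2, 3, 3, 1) = 3
Coimbra -> Setúbal -> Porto: max(1, 2) = 2
Coimbra -> Faro -> Porto: max(4, 1) = 4
The minimum achievable maximum is 2%.

2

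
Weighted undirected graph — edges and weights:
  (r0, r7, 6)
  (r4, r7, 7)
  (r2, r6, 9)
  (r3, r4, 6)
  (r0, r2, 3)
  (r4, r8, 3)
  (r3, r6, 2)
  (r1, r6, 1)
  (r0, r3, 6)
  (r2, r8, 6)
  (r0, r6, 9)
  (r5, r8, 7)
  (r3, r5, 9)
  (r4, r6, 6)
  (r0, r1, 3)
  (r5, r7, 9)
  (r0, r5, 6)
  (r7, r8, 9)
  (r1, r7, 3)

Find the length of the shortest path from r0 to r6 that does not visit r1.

Some routes from r0 to r6 avoiding r1:
r0→r2→r6: 3 + 9 = 12
r0→r5→r3→r6: 6 + 9 + 2 = 17
r0→r3→r6: 6 + 2 = 8
r0→r3→r4→r6: 6 + 6 + 6 = 18
r0→r2→r8→r4→r6: 3 + 6 + 3 + 6 = 18
r0→r6: 9
Shortest: 8.

8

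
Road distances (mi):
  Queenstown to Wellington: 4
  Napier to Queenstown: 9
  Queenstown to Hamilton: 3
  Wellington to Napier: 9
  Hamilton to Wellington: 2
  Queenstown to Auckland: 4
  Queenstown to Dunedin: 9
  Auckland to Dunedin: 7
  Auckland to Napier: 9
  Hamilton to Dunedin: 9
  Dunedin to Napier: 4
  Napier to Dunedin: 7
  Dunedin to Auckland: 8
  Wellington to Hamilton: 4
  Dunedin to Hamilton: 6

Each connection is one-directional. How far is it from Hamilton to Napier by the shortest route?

Candidate routes:
Hamilton → Wellington → Napier: 2 + 9 = 11
Hamilton → Dunedin → Napier: 9 + 4 = 13
Hamilton → Dunedin → Auckland → Napier: 9 + 8 + 9 = 26
The minimum is 11 mi.

11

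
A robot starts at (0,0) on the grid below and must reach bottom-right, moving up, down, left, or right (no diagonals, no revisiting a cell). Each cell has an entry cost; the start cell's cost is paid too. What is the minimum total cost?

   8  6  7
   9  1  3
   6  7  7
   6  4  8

33

Best path: [0,0] [0,1] [1,1] [1,2] [2,2] [3,2]
Cost: 8 + 6 + 1 + 3 + 7 + 8 = 33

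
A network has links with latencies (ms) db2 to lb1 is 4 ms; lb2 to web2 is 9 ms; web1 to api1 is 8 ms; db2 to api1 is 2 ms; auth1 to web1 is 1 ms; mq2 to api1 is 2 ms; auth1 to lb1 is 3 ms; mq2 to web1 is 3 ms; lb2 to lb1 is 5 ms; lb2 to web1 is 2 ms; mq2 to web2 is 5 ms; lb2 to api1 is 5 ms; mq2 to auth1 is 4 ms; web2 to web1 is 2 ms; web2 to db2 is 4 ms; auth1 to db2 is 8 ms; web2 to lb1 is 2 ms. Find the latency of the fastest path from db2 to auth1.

7

Some routes from db2 to auth1:
db2 → lb1 → auth1: 4 + 3 = 7
db2 → auth1: 8
db2 → web2 → web1 → auth1: 4 + 2 + 1 = 7
db2 → api1 → mq2 → web1 → auth1: 2 + 2 + 3 + 1 = 8
db2 → api1 → mq2 → auth1: 2 + 2 + 4 = 8
Best route has total 7 ms.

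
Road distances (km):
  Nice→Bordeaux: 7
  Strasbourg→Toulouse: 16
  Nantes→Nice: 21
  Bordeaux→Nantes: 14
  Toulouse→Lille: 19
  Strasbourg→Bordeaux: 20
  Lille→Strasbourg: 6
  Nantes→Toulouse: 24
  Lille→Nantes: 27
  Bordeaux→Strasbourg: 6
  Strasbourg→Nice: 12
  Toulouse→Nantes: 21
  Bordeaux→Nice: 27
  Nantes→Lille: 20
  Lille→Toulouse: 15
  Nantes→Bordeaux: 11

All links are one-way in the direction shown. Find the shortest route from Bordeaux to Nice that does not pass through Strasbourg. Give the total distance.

Candidate routes:
Bordeaux→Nice: 27
Bordeaux→Nantes→Nice: 14 + 21 = 35
Shortest: 27 km.

27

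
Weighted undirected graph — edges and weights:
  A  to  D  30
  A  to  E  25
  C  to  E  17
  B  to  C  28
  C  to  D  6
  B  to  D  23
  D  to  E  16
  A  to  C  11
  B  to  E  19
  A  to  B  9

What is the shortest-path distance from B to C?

20

Some routes from B to C:
B→D→C: 23 + 6 = 29
B→A→C: 9 + 11 = 20
B→C: 28
Shortest: 20.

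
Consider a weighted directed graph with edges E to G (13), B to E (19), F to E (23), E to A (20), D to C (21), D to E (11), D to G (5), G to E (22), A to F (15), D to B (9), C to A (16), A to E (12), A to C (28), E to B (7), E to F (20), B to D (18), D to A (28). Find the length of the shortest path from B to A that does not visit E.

46

Routes from B to A avoiding E:
B -> D -> C -> A: 18 + 21 + 16 = 55
B -> D -> A: 18 + 28 = 46
The minimum is 46.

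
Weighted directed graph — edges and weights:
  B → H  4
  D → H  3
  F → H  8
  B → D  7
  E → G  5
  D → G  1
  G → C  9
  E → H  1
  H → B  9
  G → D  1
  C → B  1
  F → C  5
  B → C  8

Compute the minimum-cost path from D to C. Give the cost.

Candidate routes:
D - H - B - C: 3 + 9 + 8 = 20
D - G - C: 1 + 9 = 10
Shortest: 10.

10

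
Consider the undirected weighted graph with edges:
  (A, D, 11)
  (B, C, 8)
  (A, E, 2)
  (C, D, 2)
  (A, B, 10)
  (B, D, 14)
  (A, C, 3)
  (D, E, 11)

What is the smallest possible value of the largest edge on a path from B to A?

8

A few of the B→A routes:
B -> C -> D -> E -> A: max(8, 2, 11, 2) = 11
B -> C -> A: max(8, 3) = 8
B -> C -> D -> A: max(8, 2, 11) = 11
B -> A: max(10) = 10
Best route has worst link 8.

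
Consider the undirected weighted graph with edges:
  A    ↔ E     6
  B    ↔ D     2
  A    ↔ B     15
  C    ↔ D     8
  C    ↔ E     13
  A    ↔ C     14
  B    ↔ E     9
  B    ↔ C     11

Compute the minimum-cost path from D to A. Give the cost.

17

Some routes from D to A:
D → B → C → A: 2 + 11 + 14 = 27
D → C → A: 8 + 14 = 22
D → C → E → A: 8 + 13 + 6 = 27
D → B → A: 2 + 15 = 17
D → B → C → E → A: 2 + 11 + 13 + 6 = 32
D → B → E → A: 2 + 9 + 6 = 17
Shortest: 17.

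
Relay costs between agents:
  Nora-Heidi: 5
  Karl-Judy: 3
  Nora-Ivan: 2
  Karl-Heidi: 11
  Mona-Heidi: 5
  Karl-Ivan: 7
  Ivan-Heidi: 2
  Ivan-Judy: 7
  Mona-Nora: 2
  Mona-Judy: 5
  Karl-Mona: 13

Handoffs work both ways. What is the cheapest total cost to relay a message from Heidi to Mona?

5

Some routes from Heidi to Mona:
Heidi → Mona: 5
Heidi → Nora → Mona: 5 + 2 = 7
Heidi → Ivan → Judy → Mona: 2 + 7 + 5 = 14
Heidi → Ivan → Nora → Mona: 2 + 2 + 2 = 6
Shortest: 5.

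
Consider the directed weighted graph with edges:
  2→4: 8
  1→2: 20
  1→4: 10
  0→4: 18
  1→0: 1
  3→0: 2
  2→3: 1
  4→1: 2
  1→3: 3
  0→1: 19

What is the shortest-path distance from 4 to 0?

Routes from 4 to 0:
4 -> 1 -> 2 -> 3 -> 0: 2 + 20 + 1 + 2 = 25
4 -> 1 -> 0: 2 + 1 = 3
4 -> 1 -> 3 -> 0: 2 + 3 + 2 = 7
Best route has total 3.

3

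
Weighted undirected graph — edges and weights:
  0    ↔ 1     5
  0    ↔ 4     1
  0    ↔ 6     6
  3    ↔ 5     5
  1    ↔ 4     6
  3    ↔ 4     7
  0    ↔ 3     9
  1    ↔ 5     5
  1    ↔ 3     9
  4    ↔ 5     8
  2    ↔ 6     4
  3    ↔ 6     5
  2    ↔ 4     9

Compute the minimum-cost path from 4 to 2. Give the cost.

A few of the 4→2 routes:
4 - 5 - 3 - 6 - 2: 8 + 5 + 5 + 4 = 22
4 - 2: 9
4 - 0 - 3 - 6 - 2: 1 + 9 + 5 + 4 = 19
4 - 3 - 6 - 2: 7 + 5 + 4 = 16
4 - 1 - 0 - 6 - 2: 6 + 5 + 6 + 4 = 21
4 - 0 - 6 - 2: 1 + 6 + 4 = 11
Best route has total 9.

9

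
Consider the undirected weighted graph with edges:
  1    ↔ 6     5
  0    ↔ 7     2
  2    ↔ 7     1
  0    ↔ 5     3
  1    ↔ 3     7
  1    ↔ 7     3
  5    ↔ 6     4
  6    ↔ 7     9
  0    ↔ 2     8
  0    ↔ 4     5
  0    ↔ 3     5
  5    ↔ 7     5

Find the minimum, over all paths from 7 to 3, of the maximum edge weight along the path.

A few of the 7→3 routes:
7-5-0-3: max(5, 3, 5) = 5
7-1-6-5-0-3: max(3, 5, 4, 3, 5) = 5
7-0-3: max(2, 5) = 5
7-0-5-6-1-3: max(2, 3, 4, 5, 7) = 7
7-1-3: max(3, 7) = 7
7-5-6-1-3: max(5, 4, 5, 7) = 7
Best route has worst link 5.

5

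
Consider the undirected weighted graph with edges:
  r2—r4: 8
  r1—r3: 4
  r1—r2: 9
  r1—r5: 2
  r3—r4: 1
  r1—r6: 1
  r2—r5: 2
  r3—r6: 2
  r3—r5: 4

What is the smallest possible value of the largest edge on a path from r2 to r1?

2

A few of the r2→r1 routes:
r2→r5→r3→r1: max(2, 4, 4) = 4
r2→r5→r3→r6→r1: max(2, 4, 2, 1) = 4
r2→r5→r1: max(2, 2) = 2
r2→r4→r3→r6→r1: max(8, 1, 2, 1) = 8
The minimum achievable maximum is 2.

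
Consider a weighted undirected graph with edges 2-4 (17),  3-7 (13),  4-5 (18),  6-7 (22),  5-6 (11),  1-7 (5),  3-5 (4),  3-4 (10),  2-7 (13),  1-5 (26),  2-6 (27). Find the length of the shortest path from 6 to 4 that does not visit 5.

44

A few of the 6→4 routes:
6 -> 2 -> 4: 27 + 17 = 44
6 -> 7 -> 2 -> 4: 22 + 13 + 17 = 52
6 -> 7 -> 3 -> 4: 22 + 13 + 10 = 45
The minimum is 44.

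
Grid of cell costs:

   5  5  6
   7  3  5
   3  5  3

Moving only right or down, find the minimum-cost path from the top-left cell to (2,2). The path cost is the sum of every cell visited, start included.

Path (0,0)→(0,1)→(1,1)→(1,2)→(2,2): 5 + 5 + 3 + 5 + 3 = 21.
For comparison, the top-then-right route costs 24.

21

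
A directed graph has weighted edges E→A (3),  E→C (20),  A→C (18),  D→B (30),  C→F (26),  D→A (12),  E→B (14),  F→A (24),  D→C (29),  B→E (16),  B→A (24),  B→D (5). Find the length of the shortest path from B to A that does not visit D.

19

Paths from B to A avoiding D:
B → E → A: 16 + 3 = 19
B → E → C → F → A: 16 + 20 + 26 + 24 = 86
B → A: 24
Shortest: 19.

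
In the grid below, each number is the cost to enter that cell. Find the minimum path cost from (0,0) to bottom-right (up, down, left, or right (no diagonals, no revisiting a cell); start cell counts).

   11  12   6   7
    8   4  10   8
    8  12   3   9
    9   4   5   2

Best path: (0,0) → (1,0) → (1,1) → (1,2) → (2,2) → (3,2) → (3,3)
Cost: 11 + 8 + 4 + 10 + 3 + 5 + 2 = 43

43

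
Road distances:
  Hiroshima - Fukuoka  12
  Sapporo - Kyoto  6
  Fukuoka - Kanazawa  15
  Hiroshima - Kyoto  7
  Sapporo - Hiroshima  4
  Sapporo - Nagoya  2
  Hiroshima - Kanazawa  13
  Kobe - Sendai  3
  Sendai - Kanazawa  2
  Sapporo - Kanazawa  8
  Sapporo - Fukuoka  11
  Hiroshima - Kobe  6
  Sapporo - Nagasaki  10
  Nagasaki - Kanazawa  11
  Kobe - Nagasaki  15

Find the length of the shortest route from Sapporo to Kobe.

10

A few of the Sapporo→Kobe routes:
Sapporo→Kanazawa→Sendai→Kobe: 8 + 2 + 3 = 13
Sapporo→Kyoto→Hiroshima→Kobe: 6 + 7 + 6 = 19
Sapporo→Hiroshima→Kobe: 4 + 6 = 10
Shortest: 10.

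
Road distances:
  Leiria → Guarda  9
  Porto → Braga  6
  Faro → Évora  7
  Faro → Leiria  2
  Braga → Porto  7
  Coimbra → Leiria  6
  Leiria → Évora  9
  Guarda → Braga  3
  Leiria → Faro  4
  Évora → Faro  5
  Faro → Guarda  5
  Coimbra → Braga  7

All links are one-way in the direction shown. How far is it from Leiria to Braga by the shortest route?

12

Routes from Leiria to Braga:
Leiria→Faro→Guarda→Braga: 4 + 5 + 3 = 12
Leiria→Guarda→Braga: 9 + 3 = 12
Leiria→Évora→Faro→Guarda→Braga: 9 + 5 + 5 + 3 = 22
Shortest: 12.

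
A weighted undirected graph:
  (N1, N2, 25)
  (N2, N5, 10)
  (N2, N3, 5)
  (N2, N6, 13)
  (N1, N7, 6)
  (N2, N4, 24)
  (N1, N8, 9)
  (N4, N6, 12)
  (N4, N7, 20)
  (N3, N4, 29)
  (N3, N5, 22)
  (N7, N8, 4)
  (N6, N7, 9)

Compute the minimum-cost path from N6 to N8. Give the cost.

A few of the N6→N8 routes:
N6 -> N7 -> N1 -> N8: 9 + 6 + 9 = 24
N6 -> N4 -> N7 -> N1 -> N8: 12 + 20 + 6 + 9 = 47
N6 -> N7 -> N8: 9 + 4 = 13
N6 -> N4 -> N7 -> N8: 12 + 20 + 4 = 36
The minimum is 13.

13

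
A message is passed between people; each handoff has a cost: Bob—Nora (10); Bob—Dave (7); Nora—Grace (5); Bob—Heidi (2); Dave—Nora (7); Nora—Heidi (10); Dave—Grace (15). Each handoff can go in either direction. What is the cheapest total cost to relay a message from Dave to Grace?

A few of the Dave→Grace routes:
Dave → Bob → Nora → Grace: 7 + 10 + 5 = 22
Dave → Grace: 15
Dave → Nora → Grace: 7 + 5 = 12
Shortest: 12.

12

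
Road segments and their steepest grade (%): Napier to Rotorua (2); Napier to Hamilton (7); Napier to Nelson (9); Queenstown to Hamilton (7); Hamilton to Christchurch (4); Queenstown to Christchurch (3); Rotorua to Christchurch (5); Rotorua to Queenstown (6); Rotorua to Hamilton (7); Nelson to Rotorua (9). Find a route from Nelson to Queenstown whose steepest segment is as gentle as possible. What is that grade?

9

A few of the Nelson→Queenstown routes:
Nelson - Rotorua - Napier - Hamilton - Christchurch - Queenstown: max(9, 2, 7, 4, 3) = 9
Nelson - Rotorua - Napier - Hamilton - Queenstown: max(9, 2, 7, 7) = 9
Nelson - Rotorua - Queenstown: max(9, 6) = 9
The minimum achievable maximum is 9%.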